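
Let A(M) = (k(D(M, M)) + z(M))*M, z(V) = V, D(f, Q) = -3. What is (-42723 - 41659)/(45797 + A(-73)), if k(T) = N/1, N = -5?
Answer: -2722/1661 ≈ -1.6388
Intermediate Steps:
k(T) = -5 (k(T) = -5/1 = -5*1 = -5)
A(M) = M*(-5 + M) (A(M) = (-5 + M)*M = M*(-5 + M))
(-42723 - 41659)/(45797 + A(-73)) = (-42723 - 41659)/(45797 - 73*(-5 - 73)) = -84382/(45797 - 73*(-78)) = -84382/(45797 + 5694) = -84382/51491 = -84382*1/51491 = -2722/1661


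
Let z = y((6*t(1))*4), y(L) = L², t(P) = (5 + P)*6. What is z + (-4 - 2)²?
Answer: 746532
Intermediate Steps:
t(P) = 30 + 6*P
z = 746496 (z = ((6*(30 + 6*1))*4)² = ((6*(30 + 6))*4)² = ((6*36)*4)² = (216*4)² = 864² = 746496)
z + (-4 - 2)² = 746496 + (-4 - 2)² = 746496 + (-6)² = 746496 + 36 = 746532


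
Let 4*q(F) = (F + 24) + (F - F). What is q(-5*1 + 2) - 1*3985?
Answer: -15919/4 ≈ -3979.8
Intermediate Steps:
q(F) = 6 + F/4 (q(F) = ((F + 24) + (F - F))/4 = ((24 + F) + 0)/4 = (24 + F)/4 = 6 + F/4)
q(-5*1 + 2) - 1*3985 = (6 + (-5*1 + 2)/4) - 1*3985 = (6 + (-5 + 2)/4) - 3985 = (6 + (¼)*(-3)) - 3985 = (6 - ¾) - 3985 = 21/4 - 3985 = -15919/4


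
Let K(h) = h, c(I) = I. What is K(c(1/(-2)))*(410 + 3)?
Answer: -413/2 ≈ -206.50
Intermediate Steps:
K(c(1/(-2)))*(410 + 3) = (410 + 3)/(-2) = -½*413 = -413/2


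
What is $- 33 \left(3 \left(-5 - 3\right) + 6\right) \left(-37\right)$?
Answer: $-21978$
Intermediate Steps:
$- 33 \left(3 \left(-5 - 3\right) + 6\right) \left(-37\right) = - 33 \left(3 \left(-8\right) + 6\right) \left(-37\right) = - 33 \left(-24 + 6\right) \left(-37\right) = \left(-33\right) \left(-18\right) \left(-37\right) = 594 \left(-37\right) = -21978$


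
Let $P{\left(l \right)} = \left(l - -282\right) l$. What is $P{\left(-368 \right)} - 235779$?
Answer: $-204131$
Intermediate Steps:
$P{\left(l \right)} = l \left(282 + l\right)$ ($P{\left(l \right)} = \left(l + 282\right) l = \left(282 + l\right) l = l \left(282 + l\right)$)
$P{\left(-368 \right)} - 235779 = - 368 \left(282 - 368\right) - 235779 = \left(-368\right) \left(-86\right) - 235779 = 31648 - 235779 = -204131$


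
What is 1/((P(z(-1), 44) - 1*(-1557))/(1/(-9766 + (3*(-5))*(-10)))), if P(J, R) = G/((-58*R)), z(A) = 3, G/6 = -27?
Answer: -319/4776298452 ≈ -6.6788e-8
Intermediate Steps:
G = -162 (G = 6*(-27) = -162)
P(J, R) = 81/(29*R) (P(J, R) = -162*(-1/(58*R)) = -(-81)/(29*R) = 81/(29*R))
1/((P(z(-1), 44) - 1*(-1557))/(1/(-9766 + (3*(-5))*(-10)))) = 1/(((81/29)/44 - 1*(-1557))/(1/(-9766 + (3*(-5))*(-10)))) = 1/(((81/29)*(1/44) + 1557)/(1/(-9766 - 15*(-10)))) = 1/((81/1276 + 1557)/(1/(-9766 + 150))) = 1/(1986813/(1276*(1/(-9616)))) = 1/(1986813/(1276*(-1/9616))) = 1/((1986813/1276)*(-9616)) = 1/(-4776298452/319) = -319/4776298452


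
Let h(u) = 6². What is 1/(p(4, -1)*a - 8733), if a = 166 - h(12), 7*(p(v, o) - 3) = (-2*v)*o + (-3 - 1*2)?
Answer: -7/58011 ≈ -0.00012067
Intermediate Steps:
h(u) = 36
p(v, o) = 16/7 - 2*o*v/7 (p(v, o) = 3 + ((-2*v)*o + (-3 - 1*2))/7 = 3 + (-2*o*v + (-3 - 2))/7 = 3 + (-2*o*v - 5)/7 = 3 + (-5 - 2*o*v)/7 = 3 + (-5/7 - 2*o*v/7) = 16/7 - 2*o*v/7)
a = 130 (a = 166 - 1*36 = 166 - 36 = 130)
1/(p(4, -1)*a - 8733) = 1/((16/7 - 2/7*(-1)*4)*130 - 8733) = 1/((16/7 + 8/7)*130 - 8733) = 1/((24/7)*130 - 8733) = 1/(3120/7 - 8733) = 1/(-58011/7) = -7/58011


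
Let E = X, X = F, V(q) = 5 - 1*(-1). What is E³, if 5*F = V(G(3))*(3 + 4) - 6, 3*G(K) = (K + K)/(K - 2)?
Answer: 46656/125 ≈ 373.25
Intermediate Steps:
G(K) = 2*K/(3*(-2 + K)) (G(K) = ((K + K)/(K - 2))/3 = ((2*K)/(-2 + K))/3 = (2*K/(-2 + K))/3 = 2*K/(3*(-2 + K)))
V(q) = 6 (V(q) = 5 + 1 = 6)
F = 36/5 (F = (6*(3 + 4) - 6)/5 = (6*7 - 6)/5 = (42 - 6)/5 = (⅕)*36 = 36/5 ≈ 7.2000)
X = 36/5 ≈ 7.2000
E = 36/5 ≈ 7.2000
E³ = (36/5)³ = 46656/125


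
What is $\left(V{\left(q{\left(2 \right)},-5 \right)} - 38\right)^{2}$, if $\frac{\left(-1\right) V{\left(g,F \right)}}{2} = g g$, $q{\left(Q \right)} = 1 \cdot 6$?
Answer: $12100$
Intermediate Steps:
$q{\left(Q \right)} = 6$
$V{\left(g,F \right)} = - 2 g^{2}$ ($V{\left(g,F \right)} = - 2 g g = - 2 g^{2}$)
$\left(V{\left(q{\left(2 \right)},-5 \right)} - 38\right)^{2} = \left(- 2 \cdot 6^{2} - 38\right)^{2} = \left(\left(-2\right) 36 - 38\right)^{2} = \left(-72 - 38\right)^{2} = \left(-110\right)^{2} = 12100$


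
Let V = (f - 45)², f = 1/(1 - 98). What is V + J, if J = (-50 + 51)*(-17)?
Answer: 18902003/9409 ≈ 2008.9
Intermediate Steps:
f = -1/97 (f = 1/(-97) = -1/97 ≈ -0.010309)
J = -17 (J = 1*(-17) = -17)
V = 19061956/9409 (V = (-1/97 - 45)² = (-4366/97)² = 19061956/9409 ≈ 2025.9)
V + J = 19061956/9409 - 17 = 18902003/9409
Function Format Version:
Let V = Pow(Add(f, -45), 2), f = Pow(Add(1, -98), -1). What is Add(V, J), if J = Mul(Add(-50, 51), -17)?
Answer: Rational(18902003, 9409) ≈ 2008.9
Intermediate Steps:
f = Rational(-1, 97) (f = Pow(-97, -1) = Rational(-1, 97) ≈ -0.010309)
J = -17 (J = Mul(1, -17) = -17)
V = Rational(19061956, 9409) (V = Pow(Add(Rational(-1, 97), -45), 2) = Pow(Rational(-4366, 97), 2) = Rational(19061956, 9409) ≈ 2025.9)
Add(V, J) = Add(Rational(19061956, 9409), -17) = Rational(18902003, 9409)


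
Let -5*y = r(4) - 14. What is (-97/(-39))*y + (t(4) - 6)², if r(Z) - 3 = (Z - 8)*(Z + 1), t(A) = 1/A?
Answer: 151267/3120 ≈ 48.483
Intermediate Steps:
t(A) = 1/A
r(Z) = 3 + (1 + Z)*(-8 + Z) (r(Z) = 3 + (Z - 8)*(Z + 1) = 3 + (-8 + Z)*(1 + Z) = 3 + (1 + Z)*(-8 + Z))
y = 31/5 (y = -((-5 + 4² - 7*4) - 14)/5 = -((-5 + 16 - 28) - 14)/5 = -(-17 - 14)/5 = -⅕*(-31) = 31/5 ≈ 6.2000)
(-97/(-39))*y + (t(4) - 6)² = -97/(-39)*(31/5) + (1/4 - 6)² = -97*(-1/39)*(31/5) + (¼ - 6)² = (97/39)*(31/5) + (-23/4)² = 3007/195 + 529/16 = 151267/3120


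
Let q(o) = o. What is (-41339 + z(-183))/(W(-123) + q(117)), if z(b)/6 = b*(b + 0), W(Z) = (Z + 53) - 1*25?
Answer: 159595/22 ≈ 7254.3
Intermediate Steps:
W(Z) = 28 + Z (W(Z) = (53 + Z) - 25 = 28 + Z)
z(b) = 6*b**2 (z(b) = 6*(b*(b + 0)) = 6*(b*b) = 6*b**2)
(-41339 + z(-183))/(W(-123) + q(117)) = (-41339 + 6*(-183)**2)/((28 - 123) + 117) = (-41339 + 6*33489)/(-95 + 117) = (-41339 + 200934)/22 = 159595*(1/22) = 159595/22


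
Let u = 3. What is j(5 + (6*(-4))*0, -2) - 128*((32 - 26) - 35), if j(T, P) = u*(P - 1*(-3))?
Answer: 3715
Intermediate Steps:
j(T, P) = 9 + 3*P (j(T, P) = 3*(P - 1*(-3)) = 3*(P + 3) = 3*(3 + P) = 9 + 3*P)
j(5 + (6*(-4))*0, -2) - 128*((32 - 26) - 35) = (9 + 3*(-2)) - 128*((32 - 26) - 35) = (9 - 6) - 128*(6 - 35) = 3 - 128*(-29) = 3 + 3712 = 3715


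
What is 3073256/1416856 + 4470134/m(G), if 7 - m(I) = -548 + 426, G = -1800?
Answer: 791741578591/22846803 ≈ 34654.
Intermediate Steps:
m(I) = 129 (m(I) = 7 - (-548 + 426) = 7 - 1*(-122) = 7 + 122 = 129)
3073256/1416856 + 4470134/m(G) = 3073256/1416856 + 4470134/129 = 3073256*(1/1416856) + 4470134*(1/129) = 384157/177107 + 4470134/129 = 791741578591/22846803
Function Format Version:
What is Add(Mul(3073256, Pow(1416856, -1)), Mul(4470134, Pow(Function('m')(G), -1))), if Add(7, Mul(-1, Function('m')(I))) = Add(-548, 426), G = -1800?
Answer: Rational(791741578591, 22846803) ≈ 34654.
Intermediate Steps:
Function('m')(I) = 129 (Function('m')(I) = Add(7, Mul(-1, Add(-548, 426))) = Add(7, Mul(-1, -122)) = Add(7, 122) = 129)
Add(Mul(3073256, Pow(1416856, -1)), Mul(4470134, Pow(Function('m')(G), -1))) = Add(Mul(3073256, Pow(1416856, -1)), Mul(4470134, Pow(129, -1))) = Add(Mul(3073256, Rational(1, 1416856)), Mul(4470134, Rational(1, 129))) = Add(Rational(384157, 177107), Rational(4470134, 129)) = Rational(791741578591, 22846803)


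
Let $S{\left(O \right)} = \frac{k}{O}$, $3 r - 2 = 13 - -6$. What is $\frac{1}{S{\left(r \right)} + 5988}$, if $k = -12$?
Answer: $\frac{7}{41904} \approx 0.00016705$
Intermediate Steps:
$r = 7$ ($r = \frac{2}{3} + \frac{13 - -6}{3} = \frac{2}{3} + \frac{13 + 6}{3} = \frac{2}{3} + \frac{1}{3} \cdot 19 = \frac{2}{3} + \frac{19}{3} = 7$)
$S{\left(O \right)} = - \frac{12}{O}$
$\frac{1}{S{\left(r \right)} + 5988} = \frac{1}{- \frac{12}{7} + 5988} = \frac{1}{\frac{41904}{7}} = \frac{7}{41904}$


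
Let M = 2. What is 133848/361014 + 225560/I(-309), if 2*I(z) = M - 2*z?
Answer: 1357863512/1865239 ≈ 727.98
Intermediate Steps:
I(z) = 1 - z (I(z) = (2 - 2*z)/2 = 1 - z)
133848/361014 + 225560/I(-309) = 133848/361014 + 225560/(1 - 1*(-309)) = 133848*(1/361014) + 225560/(1 + 309) = 22308/60169 + 225560/310 = 22308/60169 + 225560*(1/310) = 22308/60169 + 22556/31 = 1357863512/1865239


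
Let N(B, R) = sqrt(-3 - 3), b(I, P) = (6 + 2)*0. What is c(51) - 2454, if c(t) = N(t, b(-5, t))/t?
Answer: -2454 + I*sqrt(6)/51 ≈ -2454.0 + 0.048029*I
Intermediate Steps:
b(I, P) = 0 (b(I, P) = 8*0 = 0)
N(B, R) = I*sqrt(6) (N(B, R) = sqrt(-6) = I*sqrt(6))
c(t) = I*sqrt(6)/t (c(t) = (I*sqrt(6))/t = I*sqrt(6)/t)
c(51) - 2454 = I*sqrt(6)/51 - 2454 = -2454 + I*sqrt(6)/51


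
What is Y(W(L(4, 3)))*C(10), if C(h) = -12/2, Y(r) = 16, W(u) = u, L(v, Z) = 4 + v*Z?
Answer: -96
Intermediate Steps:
L(v, Z) = 4 + Z*v
C(h) = -6 (C(h) = -12*½ = -6)
Y(W(L(4, 3)))*C(10) = 16*(-6) = -96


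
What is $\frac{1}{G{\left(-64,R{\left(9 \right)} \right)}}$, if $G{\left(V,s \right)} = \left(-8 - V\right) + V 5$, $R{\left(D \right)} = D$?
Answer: $- \frac{1}{264} \approx -0.0037879$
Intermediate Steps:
$G{\left(V,s \right)} = -8 + 4 V$ ($G{\left(V,s \right)} = \left(-8 - V\right) + 5 V = -8 + 4 V$)
$\frac{1}{G{\left(-64,R{\left(9 \right)} \right)}} = \frac{1}{-8 + 4 \left(-64\right)} = \frac{1}{-8 - 256} = \frac{1}{-264} = - \frac{1}{264}$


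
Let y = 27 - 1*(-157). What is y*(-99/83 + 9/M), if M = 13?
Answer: -99360/1079 ≈ -92.085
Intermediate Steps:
y = 184 (y = 27 + 157 = 184)
y*(-99/83 + 9/M) = 184*(-99/83 + 9/13) = 184*(-540/1079) = -99360/1079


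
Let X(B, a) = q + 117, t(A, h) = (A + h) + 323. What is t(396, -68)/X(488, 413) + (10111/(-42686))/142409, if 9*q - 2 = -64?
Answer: 35616092673065/6024160738834 ≈ 5.9122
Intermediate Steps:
q = -62/9 (q = 2/9 + (⅑)*(-64) = 2/9 - 64/9 = -62/9 ≈ -6.8889)
t(A, h) = 323 + A + h
X(B, a) = 991/9 (X(B, a) = -62/9 + 117 = 991/9)
t(396, -68)/X(488, 413) + (10111/(-42686))/142409 = (323 + 396 - 68)/(991/9) + (10111/(-42686))/142409 = 651*(9/991) + (10111*(-1/42686))*(1/142409) = 5859/991 - 10111/42686*1/142409 = 5859/991 - 10111/6078870574 = 35616092673065/6024160738834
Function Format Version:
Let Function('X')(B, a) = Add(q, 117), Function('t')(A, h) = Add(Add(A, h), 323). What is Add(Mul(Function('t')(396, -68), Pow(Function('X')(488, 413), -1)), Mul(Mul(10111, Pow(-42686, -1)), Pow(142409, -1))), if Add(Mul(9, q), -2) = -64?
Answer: Rational(35616092673065, 6024160738834) ≈ 5.9122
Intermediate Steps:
q = Rational(-62, 9) (q = Add(Rational(2, 9), Mul(Rational(1, 9), -64)) = Add(Rational(2, 9), Rational(-64, 9)) = Rational(-62, 9) ≈ -6.8889)
Function('t')(A, h) = Add(323, A, h)
Function('X')(B, a) = Rational(991, 9) (Function('X')(B, a) = Add(Rational(-62, 9), 117) = Rational(991, 9))
Add(Mul(Function('t')(396, -68), Pow(Function('X')(488, 413), -1)), Mul(Mul(10111, Pow(-42686, -1)), Pow(142409, -1))) = Add(Mul(Add(323, 396, -68), Pow(Rational(991, 9), -1)), Mul(Mul(10111, Pow(-42686, -1)), Pow(142409, -1))) = Add(Mul(651, Rational(9, 991)), Mul(Mul(10111, Rational(-1, 42686)), Rational(1, 142409))) = Add(Rational(5859, 991), Mul(Rational(-10111, 42686), Rational(1, 142409))) = Add(Rational(5859, 991), Rational(-10111, 6078870574)) = Rational(35616092673065, 6024160738834)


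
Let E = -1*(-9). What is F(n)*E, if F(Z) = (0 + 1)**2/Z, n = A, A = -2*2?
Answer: -9/4 ≈ -2.2500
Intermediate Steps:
A = -4
n = -4
F(Z) = 1/Z (F(Z) = 1**2/Z = 1/Z)
E = 9
F(n)*E = 9/(-4) = -1/4*9 = -9/4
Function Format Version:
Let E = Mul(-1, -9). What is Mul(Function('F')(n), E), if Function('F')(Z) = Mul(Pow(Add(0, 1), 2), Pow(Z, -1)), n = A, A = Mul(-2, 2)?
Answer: Rational(-9, 4) ≈ -2.2500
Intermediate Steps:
A = -4
n = -4
Function('F')(Z) = Pow(Z, -1) (Function('F')(Z) = Mul(Pow(1, 2), Pow(Z, -1)) = Mul(1, Pow(Z, -1)) = Pow(Z, -1))
E = 9
Mul(Function('F')(n), E) = Mul(Pow(-4, -1), 9) = Mul(Rational(-1, 4), 9) = Rational(-9, 4)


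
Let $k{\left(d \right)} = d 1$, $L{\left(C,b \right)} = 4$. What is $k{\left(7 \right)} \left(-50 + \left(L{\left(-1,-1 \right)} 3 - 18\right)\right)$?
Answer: $-392$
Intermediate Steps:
$k{\left(d \right)} = d$
$k{\left(7 \right)} \left(-50 + \left(L{\left(-1,-1 \right)} 3 - 18\right)\right) = 7 \left(-50 + \left(4 \cdot 3 - 18\right)\right) = 7 \left(-50 + \left(12 - 18\right)\right) = 7 \left(-50 - 6\right) = 7 \left(-56\right) = -392$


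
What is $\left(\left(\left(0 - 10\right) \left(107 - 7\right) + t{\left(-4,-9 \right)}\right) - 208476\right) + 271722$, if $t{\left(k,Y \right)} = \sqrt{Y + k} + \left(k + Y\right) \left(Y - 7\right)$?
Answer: $62454 + i \sqrt{13} \approx 62454.0 + 3.6056 i$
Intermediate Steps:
$t{\left(k,Y \right)} = \sqrt{Y + k} + \left(-7 + Y\right) \left(Y + k\right)$ ($t{\left(k,Y \right)} = \sqrt{Y + k} + \left(Y + k\right) \left(-7 + Y\right) = \sqrt{Y + k} + \left(-7 + Y\right) \left(Y + k\right)$)
$\left(\left(\left(0 - 10\right) \left(107 - 7\right) + t{\left(-4,-9 \right)}\right) - 208476\right) + 271722 = \left(\left(\left(0 - 10\right) \left(107 - 7\right) - \left(-127 - 81 - \sqrt{-9 - 4}\right)\right) - 208476\right) + 271722 = \left(\left(\left(-10\right) 100 + \left(81 + \sqrt{-13} + 63 + 28 + 36\right)\right) - 208476\right) + 271722 = \left(\left(-1000 + \left(81 + i \sqrt{13} + 63 + 28 + 36\right)\right) - 208476\right) + 271722 = \left(\left(-1000 + \left(208 + i \sqrt{13}\right)\right) - 208476\right) + 271722 = \left(\left(-792 + i \sqrt{13}\right) - 208476\right) + 271722 = \left(-209268 + i \sqrt{13}\right) + 271722 = 62454 + i \sqrt{13}$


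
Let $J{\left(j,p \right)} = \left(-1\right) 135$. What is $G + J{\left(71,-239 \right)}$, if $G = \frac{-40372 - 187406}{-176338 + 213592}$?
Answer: $- \frac{876178}{6209} \approx -141.11$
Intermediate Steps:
$G = - \frac{37963}{6209}$ ($G = \frac{-40372 - 187406}{37254} = \left(-227778\right) \frac{1}{37254} = - \frac{37963}{6209} \approx -6.1142$)
$J{\left(j,p \right)} = -135$
$G + J{\left(71,-239 \right)} = - \frac{37963}{6209} - 135 = - \frac{876178}{6209}$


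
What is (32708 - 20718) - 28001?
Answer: -16011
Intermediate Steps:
(32708 - 20718) - 28001 = 11990 - 28001 = -16011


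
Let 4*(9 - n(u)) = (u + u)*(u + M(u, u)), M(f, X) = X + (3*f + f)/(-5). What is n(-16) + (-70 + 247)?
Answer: 162/5 ≈ 32.400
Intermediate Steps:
M(f, X) = X - 4*f/5 (M(f, X) = X + (4*f)*(-1/5) = X - 4*f/5)
n(u) = 9 - 3*u**2/5 (n(u) = 9 - (u + u)*(u + (u - 4*u/5))/4 = 9 - 2*u*(u + u/5)/4 = 9 - 2*u*6*u/5/4 = 9 - 3*u**2/5)
n(-16) + (-70 + 247) = (9 - 3/5*(-16)**2) + (-70 + 247) = (9 - 3/5*256) + 177 = (9 - 768/5) + 177 = -723/5 + 177 = 162/5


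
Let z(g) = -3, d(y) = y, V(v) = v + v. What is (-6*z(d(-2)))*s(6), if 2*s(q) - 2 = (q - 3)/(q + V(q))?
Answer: 39/2 ≈ 19.500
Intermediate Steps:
V(v) = 2*v
s(q) = 1 + (-3 + q)/(6*q) (s(q) = 1 + ((q - 3)/(q + 2*q))/2 = 1 + ((-3 + q)/((3*q)))/2 = 1 + ((-3 + q)*(1/(3*q)))/2 = 1 + ((-3 + q)/(3*q))/2 = 1 + (-3 + q)/(6*q))
(-6*z(d(-2)))*s(6) = (-6*(-3))*((⅙)*(-3 + 7*6)/6) = 18*((⅙)*(⅙)*(-3 + 42)) = 18*((⅙)*(⅙)*39) = 18*(13/12) = 39/2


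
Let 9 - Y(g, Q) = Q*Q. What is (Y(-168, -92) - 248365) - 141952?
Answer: -398772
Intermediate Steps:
Y(g, Q) = 9 - Q**2 (Y(g, Q) = 9 - Q*Q = 9 - Q**2)
(Y(-168, -92) - 248365) - 141952 = ((9 - 1*(-92)**2) - 248365) - 141952 = ((9 - 1*8464) - 248365) - 141952 = ((9 - 8464) - 248365) - 141952 = (-8455 - 248365) - 141952 = -256820 - 141952 = -398772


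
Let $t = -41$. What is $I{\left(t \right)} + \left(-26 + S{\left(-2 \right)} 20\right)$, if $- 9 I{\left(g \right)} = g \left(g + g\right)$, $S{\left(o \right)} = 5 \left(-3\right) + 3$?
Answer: $- \frac{5756}{9} \approx -639.56$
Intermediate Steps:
$S{\left(o \right)} = -12$ ($S{\left(o \right)} = -15 + 3 = -12$)
$I{\left(g \right)} = - \frac{2 g^{2}}{9}$ ($I{\left(g \right)} = - \frac{g \left(g + g\right)}{9} = - \frac{g 2 g}{9} = - \frac{2 g^{2}}{9}$)
$I{\left(t \right)} + \left(-26 + S{\left(-2 \right)} 20\right) = - \frac{2 \left(-41\right)^{2}}{9} - 266 = \left(- \frac{2}{9}\right) 1681 - 266 = - \frac{3362}{9} - 266 = - \frac{5756}{9}$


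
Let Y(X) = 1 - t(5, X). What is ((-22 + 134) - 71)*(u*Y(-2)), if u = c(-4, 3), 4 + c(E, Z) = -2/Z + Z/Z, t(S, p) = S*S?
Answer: 3608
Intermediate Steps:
t(S, p) = S**2
c(E, Z) = -3 - 2/Z (c(E, Z) = -4 + (-2/Z + Z/Z) = -4 + (-2/Z + 1) = -4 + (1 - 2/Z) = -3 - 2/Z)
Y(X) = -24 (Y(X) = 1 - 1*5**2 = 1 - 1*25 = 1 - 25 = -24)
u = -11/3 (u = -3 - 2/3 = -11/3 ≈ -3.6667)
((-22 + 134) - 71)*(u*Y(-2)) = ((-22 + 134) - 71)*(-11/3*(-24)) = (112 - 71)*88 = 41*88 = 3608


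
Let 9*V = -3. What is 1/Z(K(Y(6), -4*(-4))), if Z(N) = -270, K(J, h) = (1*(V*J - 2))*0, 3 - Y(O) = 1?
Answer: -1/270 ≈ -0.0037037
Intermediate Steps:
V = -1/3 (V = (1/9)*(-3) = -1/3 ≈ -0.33333)
Y(O) = 2 (Y(O) = 3 - 1*1 = 3 - 1 = 2)
K(J, h) = 0 (K(J, h) = (1*(-J/3 - 2))*0 = (1*(-2 - J/3))*0 = (-2 - J/3)*0 = 0)
1/Z(K(Y(6), -4*(-4))) = 1/(-270) = -1/270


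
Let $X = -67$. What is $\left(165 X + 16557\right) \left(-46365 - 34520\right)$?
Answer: $-445029270$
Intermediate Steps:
$\left(165 X + 16557\right) \left(-46365 - 34520\right) = \left(165 \left(-67\right) + 16557\right) \left(-46365 - 34520\right) = \left(-11055 + 16557\right) \left(-80885\right) = 5502 \left(-80885\right) = -445029270$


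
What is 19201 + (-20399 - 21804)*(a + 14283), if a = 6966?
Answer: -896752346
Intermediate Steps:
19201 + (-20399 - 21804)*(a + 14283) = 19201 + (-20399 - 21804)*(6966 + 14283) = 19201 - 42203*21249 = 19201 - 896771547 = -896752346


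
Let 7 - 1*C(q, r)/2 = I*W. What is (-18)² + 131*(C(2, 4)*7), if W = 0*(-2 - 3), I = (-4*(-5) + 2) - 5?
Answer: 13162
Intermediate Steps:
I = 17 (I = (20 + 2) - 5 = 22 - 5 = 17)
W = 0 (W = 0*(-5) = 0)
C(q, r) = 14 (C(q, r) = 14 - 34*0 = 14 - 2*0 = 14 + 0 = 14)
(-18)² + 131*(C(2, 4)*7) = (-18)² + 131*(14*7) = 324 + 131*98 = 324 + 12838 = 13162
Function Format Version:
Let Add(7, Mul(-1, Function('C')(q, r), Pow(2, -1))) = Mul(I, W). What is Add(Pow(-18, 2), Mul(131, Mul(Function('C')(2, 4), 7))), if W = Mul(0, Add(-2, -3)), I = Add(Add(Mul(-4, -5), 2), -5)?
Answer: 13162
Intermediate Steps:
I = 17 (I = Add(Add(20, 2), -5) = Add(22, -5) = 17)
W = 0 (W = Mul(0, -5) = 0)
Function('C')(q, r) = 14 (Function('C')(q, r) = Add(14, Mul(-2, Mul(17, 0))) = Add(14, Mul(-2, 0)) = Add(14, 0) = 14)
Add(Pow(-18, 2), Mul(131, Mul(Function('C')(2, 4), 7))) = Add(Pow(-18, 2), Mul(131, Mul(14, 7))) = Add(324, Mul(131, 98)) = Add(324, 12838) = 13162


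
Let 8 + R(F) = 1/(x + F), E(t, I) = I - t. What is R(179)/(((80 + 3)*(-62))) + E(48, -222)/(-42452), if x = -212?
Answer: 7137580/901139217 ≈ 0.0079206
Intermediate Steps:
R(F) = -8 + 1/(-212 + F)
R(179)/(((80 + 3)*(-62))) + E(48, -222)/(-42452) = ((1697 - 8*179)/(-212 + 179))/(((80 + 3)*(-62))) + (-222 - 1*48)/(-42452) = ((1697 - 1432)/(-33))/((83*(-62))) + (-222 - 48)*(-1/42452) = -1/33*265/(-5146) - 270*(-1/42452) = -265/33*(-1/5146) + 135/21226 = 265/169818 + 135/21226 = 7137580/901139217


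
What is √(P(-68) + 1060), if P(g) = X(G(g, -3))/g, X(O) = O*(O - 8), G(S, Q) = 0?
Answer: 2*√265 ≈ 32.558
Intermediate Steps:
X(O) = O*(-8 + O)
P(g) = 0 (P(g) = (0*(-8 + 0))/g = (0*(-8))/g = 0/g = 0)
√(P(-68) + 1060) = √(0 + 1060) = √1060 = 2*√265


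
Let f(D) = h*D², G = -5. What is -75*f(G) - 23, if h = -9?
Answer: 16852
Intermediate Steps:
f(D) = -9*D²
-75*f(G) - 23 = -(-675)*(-5)² - 23 = -(-675)*25 - 23 = -75*(-225) - 23 = 16875 - 23 = 16852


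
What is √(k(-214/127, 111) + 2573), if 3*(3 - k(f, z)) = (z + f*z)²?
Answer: √10462421/127 ≈ 25.469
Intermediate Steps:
k(f, z) = 3 - (z + f*z)²/3
√(k(-214/127, 111) + 2573) = √((3 - ⅓*111²*(1 - 214/127)²) + 2573) = √((3 - ⅓*12321*(1 - 214*1/127)²) + 2573) = √((3 - ⅓*12321*(1 - 214/127)²) + 2573) = √((3 - ⅓*12321*(-87/127)²) + 2573) = √((3 - ⅓*12321*7569/16129) + 2573) = √((3 - 31085883/16129) + 2573) = √(-31037496/16129 + 2573) = √(10462421/16129) = √10462421/127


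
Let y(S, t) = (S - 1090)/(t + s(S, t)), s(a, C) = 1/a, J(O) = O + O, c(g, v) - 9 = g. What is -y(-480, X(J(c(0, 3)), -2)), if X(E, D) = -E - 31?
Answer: -753600/23521 ≈ -32.039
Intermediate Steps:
c(g, v) = 9 + g
J(O) = 2*O
X(E, D) = -31 - E
y(S, t) = (-1090 + S)/(t + 1/S) (y(S, t) = (S - 1090)/(t + 1/S) = (-1090 + S)/(t + 1/S))
-y(-480, X(J(c(0, 3)), -2)) = -(-480)*(-1090 - 480)/(1 - 480*(-31 - 2*(9 + 0))) = -(-480)*(-1570)/(1 - 480*(-31 - 2*9)) = -(-480)*(-1570)/(1 - 480*(-31 - 1*18)) = -(-480)*(-1570)/(1 - 480*(-31 - 18)) = -(-480)*(-1570)/(1 - 480*(-49)) = -(-480)*(-1570)/(1 + 23520) = -(-480)*(-1570)/23521 = -1*753600/23521 = -753600/23521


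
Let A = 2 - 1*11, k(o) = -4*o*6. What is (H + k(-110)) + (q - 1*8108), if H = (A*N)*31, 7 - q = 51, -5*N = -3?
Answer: -28397/5 ≈ -5679.4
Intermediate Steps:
N = 3/5 (N = -1/5*(-3) = 3/5 ≈ 0.60000)
k(o) = -24*o
q = -44 (q = 7 - 1*51 = 7 - 51 = -44)
A = -9 (A = 2 - 11 = -9)
H = -837/5 (H = -9*3/5*31 = -27/5*31 = -837/5 ≈ -167.40)
(H + k(-110)) + (q - 1*8108) = (-837/5 - 24*(-110)) + (-44 - 1*8108) = (-837/5 + 2640) + (-44 - 8108) = 12363/5 - 8152 = -28397/5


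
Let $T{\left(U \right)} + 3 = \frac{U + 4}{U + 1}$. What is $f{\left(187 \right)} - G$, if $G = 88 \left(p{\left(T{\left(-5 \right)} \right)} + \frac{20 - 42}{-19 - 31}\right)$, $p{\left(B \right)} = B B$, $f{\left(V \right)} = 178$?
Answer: $- \frac{26311}{50} \approx -526.22$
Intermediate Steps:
$T{\left(U \right)} = -3 + \frac{4 + U}{1 + U}$ ($T{\left(U \right)} = -3 + \frac{U + 4}{U + 1} = -3 + \frac{4 + U}{1 + U}$)
$p{\left(B \right)} = B^{2}$
$G = \frac{35211}{50}$ ($G = 88 \left(\left(\frac{1 - -10}{1 - 5}\right)^{2} + \frac{20 - 42}{-19 - 31}\right) = 88 \left(\left(\frac{1 + 10}{-4}\right)^{2} - \frac{22}{-50}\right) = 88 \left(\left(\left(- \frac{1}{4}\right) 11\right)^{2} - - \frac{11}{25}\right) = 88 \left(\left(- \frac{11}{4}\right)^{2} + \frac{11}{25}\right) = 88 \left(\frac{121}{16} + \frac{11}{25}\right) = 88 \cdot \frac{3201}{400} = \frac{35211}{50} \approx 704.22$)
$f{\left(187 \right)} - G = 178 - \frac{35211}{50} = - \frac{26311}{50}$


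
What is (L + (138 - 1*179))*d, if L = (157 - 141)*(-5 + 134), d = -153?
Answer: -309519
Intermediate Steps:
L = 2064 (L = 16*129 = 2064)
(L + (138 - 1*179))*d = (2064 + (138 - 1*179))*(-153) = (2064 + (138 - 179))*(-153) = (2064 - 41)*(-153) = 2023*(-153) = -309519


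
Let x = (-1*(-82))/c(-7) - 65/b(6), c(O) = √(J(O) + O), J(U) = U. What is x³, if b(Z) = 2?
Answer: 699985/56 - 3086357*I*√14/196 ≈ 12500.0 - 58919.0*I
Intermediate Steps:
c(O) = √2*√O (c(O) = √(O + O) = √(2*O) = √2*√O)
x = -65/2 - 41*I*√14/7 (x = (-1*(-82))/((√2*√(-7))) - 65/2 = 82/((√2*(I*√7))) - 65*½ = 82/((I*√14)) - 65/2 = 82*(-I*√14/14) - 65/2 = -41*I*√14/7 - 65/2 = -65/2 - 41*I*√14/7 ≈ -32.5 - 21.915*I)
x³ = (-65/2 - 41*I*√14/7)³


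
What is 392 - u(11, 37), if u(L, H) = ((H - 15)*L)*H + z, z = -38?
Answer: -8524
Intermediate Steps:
u(L, H) = -38 + H*L*(-15 + H) (u(L, H) = ((H - 15)*L)*H - 38 = ((-15 + H)*L)*H - 38 = (L*(-15 + H))*H - 38 = H*L*(-15 + H) - 38 = -38 + H*L*(-15 + H))
392 - u(11, 37) = 392 - (-38 + 11*37² - 15*37*11) = 392 - (-38 + 11*1369 - 6105) = 392 - (-38 + 15059 - 6105) = 392 - 1*8916 = 392 - 8916 = -8524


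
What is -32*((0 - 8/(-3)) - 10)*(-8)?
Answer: -5632/3 ≈ -1877.3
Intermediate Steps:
-32*((0 - 8/(-3)) - 10)*(-8) = -32*((0 - 8*(-⅓)) - 10)*(-8) = -32*((0 + 8/3) - 10)*(-8) = -32*(8/3 - 10)*(-8) = -32*(-22/3)*(-8) = (704/3)*(-8) = -5632/3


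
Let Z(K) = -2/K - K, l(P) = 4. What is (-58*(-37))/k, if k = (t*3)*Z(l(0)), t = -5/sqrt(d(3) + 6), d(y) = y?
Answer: 4292/45 ≈ 95.378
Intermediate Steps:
t = -5/3 (t = -5/sqrt(3 + 6) = -5/(sqrt(9)) = -5/3 ≈ -1.6667)
Z(K) = -K - 2/K
k = 45/2 (k = (-5/3*3)*(-1*4 - 2/4) = -5*(-4 - 2*1/4) = -5*(-4 - 1/2) = -5*(-9/2) = 45/2 ≈ 22.500)
(-58*(-37))/k = (-58*(-37))/(45/2) = 2146*(2/45) = 4292/45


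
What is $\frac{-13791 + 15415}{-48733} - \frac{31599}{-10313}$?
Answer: $\frac{1523165755}{502583429} \approx 3.0307$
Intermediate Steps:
$\frac{-13791 + 15415}{-48733} - \frac{31599}{-10313} = 1624 \left(- \frac{1}{48733}\right) - - \frac{31599}{10313} = - \frac{1624}{48733} + \frac{31599}{10313} = \frac{1523165755}{502583429}$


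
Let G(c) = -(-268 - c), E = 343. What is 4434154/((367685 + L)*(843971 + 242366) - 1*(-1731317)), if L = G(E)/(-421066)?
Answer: 1867071488164/168187044857826785 ≈ 1.1101e-5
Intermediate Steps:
G(c) = 268 + c
L = -611/421066 (L = (268 + 343)/(-421066) = 611*(-1/421066) = -611/421066 ≈ -0.0014511)
4434154/((367685 + L)*(843971 + 242366) - 1*(-1731317)) = 4434154/((367685 - 611/421066)*(843971 + 242366) - 1*(-1731317)) = 4434154/((154819651599/421066)*1086337 + 1731317) = 4434154/(168186315859102863/421066 + 1731317) = 4434154/(168187044857826785/421066) = 4434154*(421066/168187044857826785) = 1867071488164/168187044857826785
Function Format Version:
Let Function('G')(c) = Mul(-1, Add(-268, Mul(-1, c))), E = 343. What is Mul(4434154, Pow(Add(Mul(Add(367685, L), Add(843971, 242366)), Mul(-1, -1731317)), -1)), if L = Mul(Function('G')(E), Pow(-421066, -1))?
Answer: Rational(1867071488164, 168187044857826785) ≈ 1.1101e-5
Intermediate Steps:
Function('G')(c) = Add(268, c)
L = Rational(-611, 421066) (L = Mul(Add(268, 343), Pow(-421066, -1)) = Mul(611, Rational(-1, 421066)) = Rational(-611, 421066) ≈ -0.0014511)
Mul(4434154, Pow(Add(Mul(Add(367685, L), Add(843971, 242366)), Mul(-1, -1731317)), -1)) = Mul(4434154, Pow(Add(Mul(Add(367685, Rational(-611, 421066)), Add(843971, 242366)), Mul(-1, -1731317)), -1)) = Mul(4434154, Pow(Add(Mul(Rational(154819651599, 421066), 1086337), 1731317), -1)) = Mul(4434154, Pow(Add(Rational(168186315859102863, 421066), 1731317), -1)) = Mul(4434154, Pow(Rational(168187044857826785, 421066), -1)) = Mul(4434154, Rational(421066, 168187044857826785)) = Rational(1867071488164, 168187044857826785)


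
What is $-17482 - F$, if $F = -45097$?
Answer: $27615$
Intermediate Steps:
$-17482 - F = -17482 - -45097 = -17482 + 45097 = 27615$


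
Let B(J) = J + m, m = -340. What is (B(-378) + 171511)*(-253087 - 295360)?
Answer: -93670908471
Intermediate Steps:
B(J) = -340 + J (B(J) = J - 340 = -340 + J)
(B(-378) + 171511)*(-253087 - 295360) = ((-340 - 378) + 171511)*(-253087 - 295360) = (-718 + 171511)*(-548447) = 170793*(-548447) = -93670908471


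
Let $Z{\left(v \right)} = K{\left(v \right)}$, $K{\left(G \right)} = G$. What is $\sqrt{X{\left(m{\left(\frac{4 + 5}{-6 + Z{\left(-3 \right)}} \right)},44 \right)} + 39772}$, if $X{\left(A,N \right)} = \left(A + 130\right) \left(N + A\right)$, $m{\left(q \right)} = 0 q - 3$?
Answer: $\sqrt{44979} \approx 212.08$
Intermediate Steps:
$Z{\left(v \right)} = v$
$m{\left(q \right)} = -3$ ($m{\left(q \right)} = 0 - 3 = -3$)
$X{\left(A,N \right)} = \left(130 + A\right) \left(A + N\right)$
$\sqrt{X{\left(m{\left(\frac{4 + 5}{-6 + Z{\left(-3 \right)}} \right)},44 \right)} + 39772} = \sqrt{\left(\left(-3\right)^{2} + 130 \left(-3\right) + 130 \cdot 44 - 132\right) + 39772} = \sqrt{\left(9 - 390 + 5720 - 132\right) + 39772} = \sqrt{5207 + 39772} = \sqrt{44979}$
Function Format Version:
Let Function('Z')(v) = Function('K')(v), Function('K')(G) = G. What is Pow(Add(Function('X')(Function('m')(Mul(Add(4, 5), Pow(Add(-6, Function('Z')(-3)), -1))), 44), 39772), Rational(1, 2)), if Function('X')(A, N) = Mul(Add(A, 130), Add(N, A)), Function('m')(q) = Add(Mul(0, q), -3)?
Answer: Pow(44979, Rational(1, 2)) ≈ 212.08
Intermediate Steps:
Function('Z')(v) = v
Function('m')(q) = -3 (Function('m')(q) = Add(0, -3) = -3)
Function('X')(A, N) = Mul(Add(130, A), Add(A, N))
Pow(Add(Function('X')(Function('m')(Mul(Add(4, 5), Pow(Add(-6, Function('Z')(-3)), -1))), 44), 39772), Rational(1, 2)) = Pow(Add(Add(Pow(-3, 2), Mul(130, -3), Mul(130, 44), Mul(-3, 44)), 39772), Rational(1, 2)) = Pow(Add(Add(9, -390, 5720, -132), 39772), Rational(1, 2)) = Pow(Add(5207, 39772), Rational(1, 2)) = Pow(44979, Rational(1, 2))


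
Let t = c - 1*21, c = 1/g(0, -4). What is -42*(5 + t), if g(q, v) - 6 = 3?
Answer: 2002/3 ≈ 667.33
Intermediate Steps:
g(q, v) = 9 (g(q, v) = 6 + 3 = 9)
c = 1/9 ≈ 0.11111
t = -188/9 (t = 1/9 - 1*21 = 1/9 - 21 = -188/9 ≈ -20.889)
-42*(5 + t) = -42*(5 - 188/9) = -42*(-143/9) = 2002/3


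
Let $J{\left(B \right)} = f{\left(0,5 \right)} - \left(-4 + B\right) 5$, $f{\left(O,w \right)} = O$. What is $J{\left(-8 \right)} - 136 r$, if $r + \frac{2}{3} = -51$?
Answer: $\frac{21260}{3} \approx 7086.7$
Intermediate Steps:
$r = - \frac{155}{3}$ ($r = - \frac{2}{3} - 51 = - \frac{155}{3} \approx -51.667$)
$J{\left(B \right)} = 20 - 5 B$ ($J{\left(B \right)} = 0 - \left(-4 + B\right) 5 = 0 - \left(-20 + 5 B\right) = 20 - 5 B$)
$J{\left(-8 \right)} - 136 r = \left(20 - -40\right) - - \frac{21080}{3} = \left(20 + 40\right) + \frac{21080}{3} = 60 + \frac{21080}{3} = \frac{21260}{3}$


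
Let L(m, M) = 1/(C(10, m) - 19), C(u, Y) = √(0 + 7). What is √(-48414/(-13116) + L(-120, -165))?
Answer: √(330359250 - 17638834*√7)/(2186*√(19 - √7)) ≈ 1.9053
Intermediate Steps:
C(u, Y) = √7
L(m, M) = 1/(-19 + √7) (L(m, M) = 1/(√7 - 19) = 1/(-19 + √7))
√(-48414/(-13116) + L(-120, -165)) = √(-48414/(-13116) + (-19/354 - √7/354)) = √(-48414*(-1/13116) + (-19/354 - √7/354)) = √(8069/2186 + (-19/354 - √7/354)) = √(703723/193461 - √7/354)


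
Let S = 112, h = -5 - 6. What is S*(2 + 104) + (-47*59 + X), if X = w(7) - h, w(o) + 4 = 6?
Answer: 9112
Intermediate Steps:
h = -11
w(o) = 2 (w(o) = -4 + 6 = 2)
X = 13 (X = 2 - 1*(-11) = 2 + 11 = 13)
S*(2 + 104) + (-47*59 + X) = 112*(2 + 104) + (-47*59 + 13) = 112*106 + (-2773 + 13) = 11872 - 2760 = 9112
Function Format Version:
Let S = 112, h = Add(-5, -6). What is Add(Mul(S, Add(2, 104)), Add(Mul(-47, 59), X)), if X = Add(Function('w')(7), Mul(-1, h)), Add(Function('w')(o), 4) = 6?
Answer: 9112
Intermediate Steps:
h = -11
Function('w')(o) = 2 (Function('w')(o) = Add(-4, 6) = 2)
X = 13 (X = Add(2, Mul(-1, -11)) = Add(2, 11) = 13)
Add(Mul(S, Add(2, 104)), Add(Mul(-47, 59), X)) = Add(Mul(112, Add(2, 104)), Add(Mul(-47, 59), 13)) = Add(Mul(112, 106), Add(-2773, 13)) = Add(11872, -2760) = 9112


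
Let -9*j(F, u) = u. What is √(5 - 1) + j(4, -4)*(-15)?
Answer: -14/3 ≈ -4.6667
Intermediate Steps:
j(F, u) = -u/9
√(5 - 1) + j(4, -4)*(-15) = √(5 - 1) - ⅑*(-4)*(-15) = √4 + (4/9)*(-15) = 2 - 20/3 = -14/3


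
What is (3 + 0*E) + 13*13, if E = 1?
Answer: 172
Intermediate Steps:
(3 + 0*E) + 13*13 = (3 + 0*1) + 13*13 = (3 + 0) + 169 = 3 + 169 = 172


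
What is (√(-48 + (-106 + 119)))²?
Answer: -35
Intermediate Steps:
(√(-48 + (-106 + 119)))² = (√(-48 + 13))² = (√(-35))² = (I*√35)² = -35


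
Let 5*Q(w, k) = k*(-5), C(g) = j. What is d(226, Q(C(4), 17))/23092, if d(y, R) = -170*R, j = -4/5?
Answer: 1445/11546 ≈ 0.12515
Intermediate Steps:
j = -⅘ (j = -4*⅕ = -⅘ ≈ -0.80000)
C(g) = -⅘
Q(w, k) = -k (Q(w, k) = (k*(-5))/5 = (-5*k)/5 = -k)
d(226, Q(C(4), 17))/23092 = -(-170)*17/23092 = -170*(-17)*(1/23092) = 2890*(1/23092) = 1445/11546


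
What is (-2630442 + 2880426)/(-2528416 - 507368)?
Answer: -10416/126491 ≈ -0.082346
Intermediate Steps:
(-2630442 + 2880426)/(-2528416 - 507368) = 249984/(-3035784) = 249984*(-1/3035784) = -10416/126491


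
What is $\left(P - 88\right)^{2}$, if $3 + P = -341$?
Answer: $186624$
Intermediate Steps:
$P = -344$ ($P = -3 - 341 = -344$)
$\left(P - 88\right)^{2} = \left(-344 - 88\right)^{2} = \left(-432\right)^{2} = 186624$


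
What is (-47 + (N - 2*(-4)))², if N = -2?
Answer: 1681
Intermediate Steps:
(-47 + (N - 2*(-4)))² = (-47 + (-2 - 2*(-4)))² = (-47 + (-2 + 8))² = (-47 + 6)² = (-41)² = 1681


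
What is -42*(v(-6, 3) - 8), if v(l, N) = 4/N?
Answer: 280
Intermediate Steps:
-42*(v(-6, 3) - 8) = -42*(4/3 - 8) = -42*(-20/3) = 280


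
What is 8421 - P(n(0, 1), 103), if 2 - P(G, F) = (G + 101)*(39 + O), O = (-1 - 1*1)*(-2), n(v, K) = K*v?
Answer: 12762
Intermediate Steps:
O = 4 (O = (-1 - 1)*(-2) = -2*(-2) = 4)
P(G, F) = -4341 - 43*G (P(G, F) = 2 - (G + 101)*(39 + 4) = 2 - (101 + G)*43 = 2 - (4343 + 43*G) = 2 + (-4343 - 43*G) = -4341 - 43*G)
8421 - P(n(0, 1), 103) = 8421 - (-4341 - 43*0) = 8421 - (-4341 + 0) = 8421 - 1*(-4341) = 8421 + 4341 = 12762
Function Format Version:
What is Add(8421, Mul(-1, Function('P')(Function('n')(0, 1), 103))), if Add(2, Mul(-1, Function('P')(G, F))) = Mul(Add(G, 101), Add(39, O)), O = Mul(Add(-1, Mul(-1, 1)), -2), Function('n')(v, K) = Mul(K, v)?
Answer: 12762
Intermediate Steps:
O = 4 (O = Mul(Add(-1, -1), -2) = Mul(-2, -2) = 4)
Function('P')(G, F) = Add(-4341, Mul(-43, G)) (Function('P')(G, F) = Add(2, Mul(-1, Mul(Add(G, 101), Add(39, 4)))) = Add(2, Mul(-1, Mul(Add(101, G), 43))) = Add(2, Mul(-1, Add(4343, Mul(43, G)))) = Add(2, Add(-4343, Mul(-43, G))) = Add(-4341, Mul(-43, G)))
Add(8421, Mul(-1, Function('P')(Function('n')(0, 1), 103))) = Add(8421, Mul(-1, Add(-4341, Mul(-43, Mul(1, 0))))) = Add(8421, Mul(-1, Add(-4341, Mul(-43, 0)))) = Add(8421, Mul(-1, Add(-4341, 0))) = Add(8421, Mul(-1, -4341)) = Add(8421, 4341) = 12762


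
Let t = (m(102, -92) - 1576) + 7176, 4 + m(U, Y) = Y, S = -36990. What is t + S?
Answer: -31486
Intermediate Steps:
m(U, Y) = -4 + Y
t = 5504 (t = ((-4 - 92) - 1576) + 7176 = (-96 - 1576) + 7176 = -1672 + 7176 = 5504)
t + S = 5504 - 36990 = -31486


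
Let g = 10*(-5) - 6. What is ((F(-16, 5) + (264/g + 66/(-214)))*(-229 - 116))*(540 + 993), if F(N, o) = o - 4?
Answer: 227647215/107 ≈ 2.1275e+6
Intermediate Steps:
F(N, o) = -4 + o
g = -56 (g = -50 - 6 = -56)
((F(-16, 5) + (264/g + 66/(-214)))*(-229 - 116))*(540 + 993) = (((-4 + 5) + (264/(-56) + 66/(-214)))*(-229 - 116))*(540 + 993) = ((1 + (264*(-1/56) + 66*(-1/214)))*(-345))*1533 = ((1 + (-33/7 - 33/107))*(-345))*1533 = ((1 - 3762/749)*(-345))*1533 = -3013/749*(-345)*1533 = (1039485/749)*1533 = 227647215/107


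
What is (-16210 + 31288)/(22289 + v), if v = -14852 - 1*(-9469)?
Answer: 7539/8453 ≈ 0.89187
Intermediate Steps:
v = -5383 (v = -14852 + 9469 = -5383)
(-16210 + 31288)/(22289 + v) = (-16210 + 31288)/(22289 - 5383) = 15078/16906 = 15078*(1/16906) = 7539/8453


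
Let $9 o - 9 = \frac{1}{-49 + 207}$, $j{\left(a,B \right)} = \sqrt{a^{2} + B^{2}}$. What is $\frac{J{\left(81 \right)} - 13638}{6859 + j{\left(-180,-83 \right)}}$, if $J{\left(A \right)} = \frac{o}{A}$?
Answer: $- \frac{10774464903287}{5414313279744} + \frac{1570850693 \sqrt{39289}}{5414313279744} \approx -1.9325$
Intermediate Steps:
$j{\left(a,B \right)} = \sqrt{B^{2} + a^{2}}$
$o = \frac{1423}{1422}$ ($o = 1 + \frac{1}{9 \left(-49 + 207\right)} = 1 + \frac{1}{9 \cdot 158} = 1 + \frac{1}{9} \cdot \frac{1}{158} = 1 + \frac{1}{1422} = \frac{1423}{1422} \approx 1.0007$)
$J{\left(A \right)} = \frac{1423}{1422 A}$
$\frac{J{\left(81 \right)} - 13638}{6859 + j{\left(-180,-83 \right)}} = \frac{\frac{1423}{1422 \cdot 81} - 13638}{6859 + \sqrt{\left(-83\right)^{2} + \left(-180\right)^{2}}} = \frac{\frac{1423}{1422} \cdot \frac{1}{81} - 13638}{6859 + \sqrt{6889 + 32400}} = \frac{\frac{1423}{115182} - 13638}{6859 + \sqrt{39289}} = - \frac{1570850693}{115182 \left(6859 + \sqrt{39289}\right)}$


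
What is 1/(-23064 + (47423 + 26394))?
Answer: 1/50753 ≈ 1.9703e-5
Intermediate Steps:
1/(-23064 + (47423 + 26394)) = 1/(-23064 + 73817) = 1/50753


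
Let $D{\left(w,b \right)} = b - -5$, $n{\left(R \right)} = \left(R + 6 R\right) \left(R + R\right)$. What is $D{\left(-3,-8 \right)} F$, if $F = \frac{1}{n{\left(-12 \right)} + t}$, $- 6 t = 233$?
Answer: $- \frac{18}{11863} \approx -0.0015173$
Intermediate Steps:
$n{\left(R \right)} = 14 R^{2}$ ($n{\left(R \right)} = 7 R 2 R = 14 R^{2}$)
$t = - \frac{233}{6}$ ($t = \left(- \frac{1}{6}\right) 233 = - \frac{233}{6} \approx -38.833$)
$D{\left(w,b \right)} = 5 + b$ ($D{\left(w,b \right)} = b + 5 = 5 + b$)
$F = \frac{6}{11863}$ ($F = \frac{1}{14 \left(-12\right)^{2} - \frac{233}{6}} = \frac{1}{14 \cdot 144 - \frac{233}{6}} = \frac{1}{2016 - \frac{233}{6}} = \frac{1}{\frac{11863}{6}} = \frac{6}{11863} \approx 0.00050577$)
$D{\left(-3,-8 \right)} F = \left(5 - 8\right) \frac{6}{11863} = \left(-3\right) \frac{6}{11863} = - \frac{18}{11863}$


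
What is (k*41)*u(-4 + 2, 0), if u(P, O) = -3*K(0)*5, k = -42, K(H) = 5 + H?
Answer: 129150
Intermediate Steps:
u(P, O) = -75 (u(P, O) = -3*(5 + 0)*5 = -3*5*5 = -15*5 = -75)
(k*41)*u(-4 + 2, 0) = -42*41*(-75) = -1722*(-75) = 129150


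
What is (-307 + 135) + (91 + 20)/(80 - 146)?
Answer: -3821/22 ≈ -173.68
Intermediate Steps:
(-307 + 135) + (91 + 20)/(80 - 146) = -172 + 111/(-66) = -172 + 111*(-1/66) = -172 - 37/22 = -3821/22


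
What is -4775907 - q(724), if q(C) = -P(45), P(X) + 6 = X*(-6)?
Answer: -4776183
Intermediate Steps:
P(X) = -6 - 6*X (P(X) = -6 + X*(-6) = -6 - 6*X)
q(C) = 276 (q(C) = -(-6 - 6*45) = -(-6 - 270) = -1*(-276) = 276)
-4775907 - q(724) = -4775907 - 1*276 = -4775907 - 276 = -4776183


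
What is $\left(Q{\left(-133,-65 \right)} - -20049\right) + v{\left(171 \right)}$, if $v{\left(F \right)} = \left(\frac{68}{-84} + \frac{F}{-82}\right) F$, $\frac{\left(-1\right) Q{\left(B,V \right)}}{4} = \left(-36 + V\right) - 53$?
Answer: $\frac{11577565}{574} \approx 20170.0$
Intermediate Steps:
$Q{\left(B,V \right)} = 356 - 4 V$ ($Q{\left(B,V \right)} = - 4 \left(\left(-36 + V\right) - 53\right) = - 4 \left(-89 + V\right) = 356 - 4 V$)
$v{\left(F \right)} = F \left(- \frac{17}{21} - \frac{F}{82}\right)$ ($v{\left(F \right)} = \left(68 \left(- \frac{1}{84}\right) + F \left(- \frac{1}{82}\right)\right) F = \left(- \frac{17}{21} - \frac{F}{82}\right) F = F \left(- \frac{17}{21} - \frac{F}{82}\right)$)
$\left(Q{\left(-133,-65 \right)} - -20049\right) + v{\left(171 \right)} = \left(\left(356 - -260\right) - -20049\right) - \frac{57 \left(1394 + 21 \cdot 171\right)}{574} = \left(\left(356 + 260\right) + 20049\right) - \frac{57 \left(1394 + 3591\right)}{574} = \left(616 + 20049\right) - \frac{57}{574} \cdot 4985 = 20665 - \frac{284145}{574} = \frac{11577565}{574}$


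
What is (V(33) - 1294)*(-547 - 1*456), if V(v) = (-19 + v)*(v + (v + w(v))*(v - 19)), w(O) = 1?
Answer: -5849496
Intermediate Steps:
V(v) = (-19 + v)*(v + (1 + v)*(-19 + v)) (V(v) = (-19 + v)*(v + (v + 1)*(v - 19)) = (-19 + v)*(v + (1 + v)*(-19 + v)))
(V(33) - 1294)*(-547 - 1*456) = ((361 + 33**3 - 36*33**2 + 304*33) - 1294)*(-547 - 1*456) = ((361 + 35937 - 36*1089 + 10032) - 1294)*(-547 - 456) = ((361 + 35937 - 39204 + 10032) - 1294)*(-1003) = (7126 - 1294)*(-1003) = 5832*(-1003) = -5849496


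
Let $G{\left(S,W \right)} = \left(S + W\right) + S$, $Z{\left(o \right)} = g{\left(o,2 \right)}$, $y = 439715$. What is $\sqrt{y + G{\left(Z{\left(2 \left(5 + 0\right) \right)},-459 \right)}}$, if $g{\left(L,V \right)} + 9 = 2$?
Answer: $\sqrt{439242} \approx 662.75$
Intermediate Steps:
$g{\left(L,V \right)} = -7$ ($g{\left(L,V \right)} = -9 + 2 = -7$)
$Z{\left(o \right)} = -7$
$G{\left(S,W \right)} = W + 2 S$
$\sqrt{y + G{\left(Z{\left(2 \left(5 + 0\right) \right)},-459 \right)}} = \sqrt{439715 + \left(-459 + 2 \left(-7\right)\right)} = \sqrt{439715 - 473} = \sqrt{439242}$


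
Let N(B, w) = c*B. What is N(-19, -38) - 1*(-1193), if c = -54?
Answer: 2219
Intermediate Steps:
N(B, w) = -54*B
N(-19, -38) - 1*(-1193) = -54*(-19) - 1*(-1193) = 1026 + 1193 = 2219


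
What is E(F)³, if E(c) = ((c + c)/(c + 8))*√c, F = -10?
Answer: -10000*I*√10 ≈ -31623.0*I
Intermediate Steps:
E(c) = 2*c^(3/2)/(8 + c) (E(c) = ((2*c)/(8 + c))*√c = (2*c/(8 + c))*√c = 2*c^(3/2)/(8 + c))
E(F)³ = (2*(-10)^(3/2)/(8 - 10))³ = (2*(-10*I*√10)/(-2))³ = (2*(-10*I*√10)*(-½))³ = (10*I*√10)³ = -10000*I*√10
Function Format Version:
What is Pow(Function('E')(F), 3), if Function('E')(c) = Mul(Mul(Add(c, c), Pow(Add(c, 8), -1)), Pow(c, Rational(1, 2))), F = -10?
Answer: Mul(-10000, I, Pow(10, Rational(1, 2))) ≈ Mul(-31623., I)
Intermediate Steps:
Function('E')(c) = Mul(2, Pow(c, Rational(3, 2)), Pow(Add(8, c), -1)) (Function('E')(c) = Mul(Mul(Mul(2, c), Pow(Add(8, c), -1)), Pow(c, Rational(1, 2))) = Mul(Mul(2, c, Pow(Add(8, c), -1)), Pow(c, Rational(1, 2))) = Mul(2, Pow(c, Rational(3, 2)), Pow(Add(8, c), -1)))
Pow(Function('E')(F), 3) = Pow(Mul(2, Pow(-10, Rational(3, 2)), Pow(Add(8, -10), -1)), 3) = Pow(Mul(2, Mul(-10, I, Pow(10, Rational(1, 2))), Pow(-2, -1)), 3) = Pow(Mul(2, Mul(-10, I, Pow(10, Rational(1, 2))), Rational(-1, 2)), 3) = Pow(Mul(10, I, Pow(10, Rational(1, 2))), 3) = Mul(-10000, I, Pow(10, Rational(1, 2)))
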